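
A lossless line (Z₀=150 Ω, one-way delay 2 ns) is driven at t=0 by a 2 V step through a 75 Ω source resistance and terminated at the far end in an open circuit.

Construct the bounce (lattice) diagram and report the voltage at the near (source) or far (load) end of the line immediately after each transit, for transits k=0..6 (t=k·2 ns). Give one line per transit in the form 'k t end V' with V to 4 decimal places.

Γ_L=1.000000, Γ_S=-0.333333; launch V₁=2·150/225=1.333333
k=0 src: V=1.3333
k=1 load: inc=1.333333, refl=1.333333·1.000000=1.3333; V=0.000000+1.333333+1.333333=2.6667
k=2 src: inc=1.333333, refl=1.333333·-0.333333=-0.4444; V=1.333333+1.333333+-0.444444=2.2222
k=3 load: inc=-0.444444, refl=-0.444444·1.000000=-0.4444; V=2.666667+-0.444444+-0.444444=1.7778
k=4 src: inc=-0.444444, refl=-0.444444·-0.333333=0.1481; V=2.222222+-0.444444+0.148148=1.9259
k=5 load: inc=0.148148, refl=0.148148·1.000000=0.1481; V=1.777778+0.148148+0.148148=2.0741
k=6 src: inc=0.148148, refl=0.148148·-0.333333=-0.0494; V=1.925926+0.148148+-0.049383=2.0247

0 0 source 1.3333
1 2 load 2.6667
2 4 source 2.2222
3 6 load 1.7778
4 8 source 1.9259
5 10 load 2.0741
6 12 source 2.0247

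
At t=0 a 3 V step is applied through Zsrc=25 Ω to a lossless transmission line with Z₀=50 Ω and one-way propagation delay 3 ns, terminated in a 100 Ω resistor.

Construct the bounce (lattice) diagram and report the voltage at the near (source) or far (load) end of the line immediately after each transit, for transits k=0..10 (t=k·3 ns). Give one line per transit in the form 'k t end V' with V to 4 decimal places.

Γ_L=0.333333, Γ_S=-0.333333; launch V₁=3·50/75=2.000000
k=0 src: V=2.0000
k=1 load: inc=2.000000, refl=2.000000·0.333333=0.6667; V=0.000000+2.000000+0.666667=2.6667
k=2 src: inc=0.666667, refl=0.666667·-0.333333=-0.2222; V=2.000000+0.666667+-0.222222=2.4444
k=3 load: inc=-0.222222, refl=-0.222222·0.333333=-0.0741; V=2.666667+-0.222222+-0.074074=2.3704
k=4 src: inc=-0.074074, refl=-0.074074·-0.333333=0.0247; V=2.444444+-0.074074+0.024691=2.3951
k=5 load: inc=0.024691, refl=0.024691·0.333333=0.0082; V=2.370370+0.024691+0.008230=2.4033
k=6 src: inc=0.008230, refl=0.008230·-0.333333=-0.0027; V=2.395062+0.008230+-0.002743=2.4005
k=7 load: inc=-0.002743, refl=-0.002743·0.333333=-0.0009; V=2.403292+-0.002743+-0.000914=2.3996
k=8 src: inc=-0.000914, refl=-0.000914·-0.333333=0.0003; V=2.400549+-0.000914+0.000305=2.3999
k=9 load: inc=0.000305, refl=0.000305·0.333333=0.0001; V=2.399634+0.000305+0.000102=2.4000
k=10 src: inc=0.000102, refl=0.000102·-0.333333=-0.0000; V=2.399939+0.000102+-0.000034=2.4000

0 0 source 2.0000
1 3 load 2.6667
2 6 source 2.4444
3 9 load 2.3704
4 12 source 2.3951
5 15 load 2.4033
6 18 source 2.4005
7 21 load 2.3996
8 24 source 2.3999
9 27 load 2.4000
10 30 source 2.4000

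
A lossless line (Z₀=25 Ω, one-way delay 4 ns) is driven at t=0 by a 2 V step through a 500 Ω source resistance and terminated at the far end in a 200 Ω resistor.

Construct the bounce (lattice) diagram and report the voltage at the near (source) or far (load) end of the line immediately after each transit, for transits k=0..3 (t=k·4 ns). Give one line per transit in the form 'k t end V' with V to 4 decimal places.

0 0 source 0.0952
1 4 load 0.1693
2 8 source 0.2363
3 12 load 0.2885

Γ_L=0.777778, Γ_S=0.904762; launch V₁=2·25/525=0.095238
k=0 src: V=0.0952
k=1 load: inc=0.095238, refl=0.095238·0.777778=0.0741; V=0.000000+0.095238+0.074074=0.1693
k=2 src: inc=0.074074, refl=0.074074·0.904762=0.0670; V=0.095238+0.074074+0.067019=0.2363
k=3 load: inc=0.067019, refl=0.067019·0.777778=0.0521; V=0.169312+0.067019+0.052126=0.2885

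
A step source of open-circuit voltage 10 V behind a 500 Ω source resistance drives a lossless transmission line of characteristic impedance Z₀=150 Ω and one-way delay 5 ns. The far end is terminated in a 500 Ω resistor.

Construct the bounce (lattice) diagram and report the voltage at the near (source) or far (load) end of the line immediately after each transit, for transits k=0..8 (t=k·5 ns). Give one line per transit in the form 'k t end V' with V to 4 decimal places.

0 0 source 2.3077
1 5 load 3.5503
2 10 source 4.2194
3 15 load 4.5797
4 20 source 4.7737
5 25 load 4.8781
6 30 source 4.9344
7 35 load 4.9647
8 40 source 4.9810

Γ_L=0.538462, Γ_S=0.538462; launch V₁=10·150/650=2.307692
k=0 src: V=2.3077
k=1 load: inc=2.307692, refl=2.307692·0.538462=1.2426; V=0.000000+2.307692+1.242604=3.5503
k=2 src: inc=1.242604, refl=1.242604·0.538462=0.6691; V=2.307692+1.242604+0.669094=4.2194
k=3 load: inc=0.669094, refl=0.669094·0.538462=0.3603; V=3.550296+0.669094+0.360282=4.5797
k=4 src: inc=0.360282, refl=0.360282·0.538462=0.1940; V=4.219390+0.360282+0.193998=4.7737
k=5 load: inc=0.193998, refl=0.193998·0.538462=0.1045; V=4.579672+0.193998+0.104460=4.8781
k=6 src: inc=0.104460, refl=0.104460·0.538462=0.0562; V=4.773669+0.104460+0.056248=4.9344
k=7 load: inc=0.056248, refl=0.056248·0.538462=0.0303; V=4.878130+0.056248+0.030287=4.9647
k=8 src: inc=0.030287, refl=0.030287·0.538462=0.0163; V=4.934377+0.030287+0.016309=4.9810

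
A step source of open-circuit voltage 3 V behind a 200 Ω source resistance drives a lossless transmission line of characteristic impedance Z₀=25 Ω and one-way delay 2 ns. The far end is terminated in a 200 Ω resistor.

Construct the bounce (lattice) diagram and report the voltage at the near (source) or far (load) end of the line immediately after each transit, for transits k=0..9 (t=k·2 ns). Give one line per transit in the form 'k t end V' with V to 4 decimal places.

Γ_L=0.777778, Γ_S=0.777778; launch V₁=3·25/225=0.333333
k=0 src: V=0.3333
k=1 load: inc=0.333333, refl=0.333333·0.777778=0.2593; V=0.000000+0.333333+0.259259=0.5926
k=2 src: inc=0.259259, refl=0.259259·0.777778=0.2016; V=0.333333+0.259259+0.201646=0.7942
k=3 load: inc=0.201646, refl=0.201646·0.777778=0.1568; V=0.592593+0.201646+0.156836=0.9511
k=4 src: inc=0.156836, refl=0.156836·0.777778=0.1220; V=0.794239+0.156836+0.121983=1.0731
k=5 load: inc=0.121983, refl=0.121983·0.777778=0.0949; V=0.951075+0.121983+0.094876=1.1679
k=6 src: inc=0.094876, refl=0.094876·0.777778=0.0738; V=1.073058+0.094876+0.073792=1.2417
k=7 load: inc=0.073792, refl=0.073792·0.777778=0.0574; V=1.167934+0.073792+0.057394=1.2991
k=8 src: inc=0.057394, refl=0.057394·0.777778=0.0446; V=1.241726+0.057394+0.044640=1.3438
k=9 load: inc=0.044640, refl=0.044640·0.777778=0.0347; V=1.299121+0.044640+0.034720=1.3785

0 0 source 0.3333
1 2 load 0.5926
2 4 source 0.7942
3 6 load 0.9511
4 8 source 1.0731
5 10 load 1.1679
6 12 source 1.2417
7 14 load 1.2991
8 16 source 1.3438
9 18 load 1.3785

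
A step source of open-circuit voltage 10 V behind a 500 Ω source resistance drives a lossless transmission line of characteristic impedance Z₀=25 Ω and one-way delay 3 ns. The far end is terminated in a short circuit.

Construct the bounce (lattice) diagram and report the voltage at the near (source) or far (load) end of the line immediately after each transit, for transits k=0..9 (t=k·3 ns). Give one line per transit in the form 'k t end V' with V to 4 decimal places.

Γ_L=-1.000000, Γ_S=0.904762; launch V₁=10·25/525=0.476190
k=0 src: V=0.4762
k=1 load: inc=0.476190, refl=0.476190·-1.000000=-0.4762; V=0.000000+0.476190+-0.476190=0.0000
k=2 src: inc=-0.476190, refl=-0.476190·0.904762=-0.4308; V=0.476190+-0.476190+-0.430839=-0.4308
k=3 load: inc=-0.430839, refl=-0.430839·-1.000000=0.4308; V=0.000000+-0.430839+0.430839=0.0000
k=4 src: inc=0.430839, refl=0.430839·0.904762=0.3898; V=-0.430839+0.430839+0.389807=0.3898
k=5 load: inc=0.389807, refl=0.389807·-1.000000=-0.3898; V=0.000000+0.389807+-0.389807=0.0000
k=6 src: inc=-0.389807, refl=-0.389807·0.904762=-0.3527; V=0.389807+-0.389807+-0.352682=-0.3527
k=7 load: inc=-0.352682, refl=-0.352682·-1.000000=0.3527; V=0.000000+-0.352682+0.352682=0.0000
k=8 src: inc=0.352682, refl=0.352682·0.904762=0.3191; V=-0.352682+0.352682+0.319093=0.3191
k=9 load: inc=0.319093, refl=0.319093·-1.000000=-0.3191; V=0.000000+0.319093+-0.319093=0.0000

0 0 source 0.4762
1 3 load 0.0000
2 6 source -0.4308
3 9 load 0.0000
4 12 source 0.3898
5 15 load 0.0000
6 18 source -0.3527
7 21 load 0.0000
8 24 source 0.3191
9 27 load 0.0000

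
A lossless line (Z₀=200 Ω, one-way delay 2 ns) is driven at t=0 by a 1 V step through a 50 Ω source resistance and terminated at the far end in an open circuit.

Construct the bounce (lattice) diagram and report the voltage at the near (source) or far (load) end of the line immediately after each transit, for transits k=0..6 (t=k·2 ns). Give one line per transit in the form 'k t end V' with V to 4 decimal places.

Γ_L=1.000000, Γ_S=-0.600000; launch V₁=1·200/250=0.800000
k=0 src: V=0.8000
k=1 load: inc=0.800000, refl=0.800000·1.000000=0.8000; V=0.000000+0.800000+0.800000=1.6000
k=2 src: inc=0.800000, refl=0.800000·-0.600000=-0.4800; V=0.800000+0.800000+-0.480000=1.1200
k=3 load: inc=-0.480000, refl=-0.480000·1.000000=-0.4800; V=1.600000+-0.480000+-0.480000=0.6400
k=4 src: inc=-0.480000, refl=-0.480000·-0.600000=0.2880; V=1.120000+-0.480000+0.288000=0.9280
k=5 load: inc=0.288000, refl=0.288000·1.000000=0.2880; V=0.640000+0.288000+0.288000=1.2160
k=6 src: inc=0.288000, refl=0.288000·-0.600000=-0.1728; V=0.928000+0.288000+-0.172800=1.0432

0 0 source 0.8000
1 2 load 1.6000
2 4 source 1.1200
3 6 load 0.6400
4 8 source 0.9280
5 10 load 1.2160
6 12 source 1.0432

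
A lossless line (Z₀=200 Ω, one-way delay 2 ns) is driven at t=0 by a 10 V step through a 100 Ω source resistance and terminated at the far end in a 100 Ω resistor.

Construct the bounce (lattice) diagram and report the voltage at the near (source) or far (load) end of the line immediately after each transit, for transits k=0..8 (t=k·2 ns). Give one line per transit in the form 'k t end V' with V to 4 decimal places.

0 0 source 6.6667
1 2 load 4.4444
2 4 source 5.1852
3 6 load 4.9383
4 8 source 5.0206
5 10 load 4.9931
6 12 source 5.0023
7 14 load 4.9992
8 16 source 5.0003

Γ_L=-0.333333, Γ_S=-0.333333; launch V₁=10·200/300=6.666667
k=0 src: V=6.6667
k=1 load: inc=6.666667, refl=6.666667·-0.333333=-2.2222; V=0.000000+6.666667+-2.222222=4.4444
k=2 src: inc=-2.222222, refl=-2.222222·-0.333333=0.7407; V=6.666667+-2.222222+0.740741=5.1852
k=3 load: inc=0.740741, refl=0.740741·-0.333333=-0.2469; V=4.444444+0.740741+-0.246914=4.9383
k=4 src: inc=-0.246914, refl=-0.246914·-0.333333=0.0823; V=5.185185+-0.246914+0.082305=5.0206
k=5 load: inc=0.082305, refl=0.082305·-0.333333=-0.0274; V=4.938272+0.082305+-0.027435=4.9931
k=6 src: inc=-0.027435, refl=-0.027435·-0.333333=0.0091; V=5.020576+-0.027435+0.009145=5.0023
k=7 load: inc=0.009145, refl=0.009145·-0.333333=-0.0030; V=4.993141+0.009145+-0.003048=4.9992
k=8 src: inc=-0.003048, refl=-0.003048·-0.333333=0.0010; V=5.002286+-0.003048+0.001016=5.0003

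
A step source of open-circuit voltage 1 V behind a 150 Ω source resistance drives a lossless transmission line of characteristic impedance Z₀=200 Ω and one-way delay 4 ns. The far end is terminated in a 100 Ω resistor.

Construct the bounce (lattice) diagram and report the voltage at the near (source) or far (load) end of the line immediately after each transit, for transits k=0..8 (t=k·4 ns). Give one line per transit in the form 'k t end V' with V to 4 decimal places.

Γ_L=-0.333333, Γ_S=-0.142857; launch V₁=1·200/350=0.571429
k=0 src: V=0.5714
k=1 load: inc=0.571429, refl=0.571429·-0.333333=-0.1905; V=0.000000+0.571429+-0.190476=0.3810
k=2 src: inc=-0.190476, refl=-0.190476·-0.142857=0.0272; V=0.571429+-0.190476+0.027211=0.4082
k=3 load: inc=0.027211, refl=0.027211·-0.333333=-0.0091; V=0.380952+0.027211+-0.009070=0.3991
k=4 src: inc=-0.009070, refl=-0.009070·-0.142857=0.0013; V=0.408163+-0.009070+0.001296=0.4004
k=5 load: inc=0.001296, refl=0.001296·-0.333333=-0.0004; V=0.399093+0.001296+-0.000432=0.4000
k=6 src: inc=-0.000432, refl=-0.000432·-0.142857=0.0001; V=0.400389+-0.000432+0.000062=0.4000
k=7 load: inc=0.000062, refl=0.000062·-0.333333=-0.0000; V=0.399957+0.000062+-0.000021=0.4000
k=8 src: inc=-0.000021, refl=-0.000021·-0.142857=0.0000; V=0.400019+-0.000021+0.000003=0.4000

0 0 source 0.5714
1 4 load 0.3810
2 8 source 0.4082
3 12 load 0.3991
4 16 source 0.4004
5 20 load 0.4000
6 24 source 0.4000
7 28 load 0.4000
8 32 source 0.4000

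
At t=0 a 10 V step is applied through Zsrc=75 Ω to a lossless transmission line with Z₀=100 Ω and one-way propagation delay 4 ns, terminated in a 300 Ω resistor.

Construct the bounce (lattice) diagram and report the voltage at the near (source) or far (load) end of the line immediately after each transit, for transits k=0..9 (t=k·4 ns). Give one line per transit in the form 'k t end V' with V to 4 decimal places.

0 0 source 5.7143
1 4 load 8.5714
2 8 source 8.1633
3 12 load 7.9592
4 16 source 7.9883
5 20 load 8.0029
6 24 source 8.0008
7 28 load 7.9998
8 32 source 7.9999
9 36 load 8.0000

Γ_L=0.500000, Γ_S=-0.142857; launch V₁=10·100/175=5.714286
k=0 src: V=5.7143
k=1 load: inc=5.714286, refl=5.714286·0.500000=2.8571; V=0.000000+5.714286+2.857143=8.5714
k=2 src: inc=2.857143, refl=2.857143·-0.142857=-0.4082; V=5.714286+2.857143+-0.408163=8.1633
k=3 load: inc=-0.408163, refl=-0.408163·0.500000=-0.2041; V=8.571429+-0.408163+-0.204082=7.9592
k=4 src: inc=-0.204082, refl=-0.204082·-0.142857=0.0292; V=8.163265+-0.204082+0.029155=7.9883
k=5 load: inc=0.029155, refl=0.029155·0.500000=0.0146; V=7.959184+0.029155+0.014577=8.0029
k=6 src: inc=0.014577, refl=0.014577·-0.142857=-0.0021; V=7.988338+0.014577+-0.002082=8.0008
k=7 load: inc=-0.002082, refl=-0.002082·0.500000=-0.0010; V=8.002915+-0.002082+-0.001041=7.9998
k=8 src: inc=-0.001041, refl=-0.001041·-0.142857=0.0001; V=8.000833+-0.001041+0.000149=7.9999
k=9 load: inc=0.000149, refl=0.000149·0.500000=0.0001; V=7.999792+0.000149+0.000074=8.0000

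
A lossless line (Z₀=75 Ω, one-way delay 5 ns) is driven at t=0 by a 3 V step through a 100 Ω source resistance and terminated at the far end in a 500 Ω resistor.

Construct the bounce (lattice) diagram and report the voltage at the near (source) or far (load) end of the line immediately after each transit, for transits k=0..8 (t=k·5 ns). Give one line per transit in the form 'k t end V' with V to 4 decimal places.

0 0 source 1.2857
1 5 load 2.2360
2 10 source 2.3718
3 15 load 2.4721
4 20 source 2.4865
5 25 load 2.4971
6 30 source 2.4986
7 35 load 2.4997
8 40 source 2.4998

Γ_L=0.739130, Γ_S=0.142857; launch V₁=3·75/175=1.285714
k=0 src: V=1.2857
k=1 load: inc=1.285714, refl=1.285714·0.739130=0.9503; V=0.000000+1.285714+0.950311=2.2360
k=2 src: inc=0.950311, refl=0.950311·0.142857=0.1358; V=1.285714+0.950311+0.135759=2.3718
k=3 load: inc=0.135759, refl=0.135759·0.739130=0.1003; V=2.236025+0.135759+0.100343=2.4721
k=4 src: inc=0.100343, refl=0.100343·0.142857=0.0143; V=2.371783+0.100343+0.014335=2.4865
k=5 load: inc=0.014335, refl=0.014335·0.739130=0.0106; V=2.472127+0.014335+0.010595=2.4971
k=6 src: inc=0.010595, refl=0.010595·0.142857=0.0015; V=2.486462+0.010595+0.001514=2.4986
k=7 load: inc=0.001514, refl=0.001514·0.739130=0.0011; V=2.497057+0.001514+0.001119=2.4997
k=8 src: inc=0.001119, refl=0.001119·0.142857=0.0002; V=2.498570+0.001119+0.000160=2.4998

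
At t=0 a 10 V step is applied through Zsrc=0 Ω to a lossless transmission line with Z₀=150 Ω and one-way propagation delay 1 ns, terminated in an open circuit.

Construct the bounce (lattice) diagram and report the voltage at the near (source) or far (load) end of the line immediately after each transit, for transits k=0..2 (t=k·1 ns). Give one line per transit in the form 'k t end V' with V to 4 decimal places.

0 0 source 10.0000
1 1 load 20.0000
2 2 source 10.0000

Γ_L=1.000000, Γ_S=-1.000000; launch V₁=10·150/150=10.000000
k=0 src: V=10.0000
k=1 load: inc=10.000000, refl=10.000000·1.000000=10.0000; V=0.000000+10.000000+10.000000=20.0000
k=2 src: inc=10.000000, refl=10.000000·-1.000000=-10.0000; V=10.000000+10.000000+-10.000000=10.0000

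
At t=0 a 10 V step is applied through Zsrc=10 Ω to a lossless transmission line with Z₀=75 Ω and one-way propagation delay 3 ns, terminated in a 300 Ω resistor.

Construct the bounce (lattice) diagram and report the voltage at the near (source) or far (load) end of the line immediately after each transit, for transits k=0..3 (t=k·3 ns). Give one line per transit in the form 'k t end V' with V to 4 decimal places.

Γ_L=0.600000, Γ_S=-0.764706; launch V₁=10·75/85=8.823529
k=0 src: V=8.8235
k=1 load: inc=8.823529, refl=8.823529·0.600000=5.2941; V=0.000000+8.823529+5.294118=14.1176
k=2 src: inc=5.294118, refl=5.294118·-0.764706=-4.0484; V=8.823529+5.294118+-4.048443=10.0692
k=3 load: inc=-4.048443, refl=-4.048443·0.600000=-2.4291; V=14.117647+-4.048443+-2.429066=7.6401

0 0 source 8.8235
1 3 load 14.1176
2 6 source 10.0692
3 9 load 7.6401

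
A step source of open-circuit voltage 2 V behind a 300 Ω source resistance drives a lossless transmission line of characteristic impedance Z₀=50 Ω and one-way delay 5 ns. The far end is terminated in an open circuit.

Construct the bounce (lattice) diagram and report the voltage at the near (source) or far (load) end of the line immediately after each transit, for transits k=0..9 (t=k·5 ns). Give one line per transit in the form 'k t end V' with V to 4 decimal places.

Γ_L=1.000000, Γ_S=0.714286; launch V₁=2·50/350=0.285714
k=0 src: V=0.2857
k=1 load: inc=0.285714, refl=0.285714·1.000000=0.2857; V=0.000000+0.285714+0.285714=0.5714
k=2 src: inc=0.285714, refl=0.285714·0.714286=0.2041; V=0.285714+0.285714+0.204082=0.7755
k=3 load: inc=0.204082, refl=0.204082·1.000000=0.2041; V=0.571429+0.204082+0.204082=0.9796
k=4 src: inc=0.204082, refl=0.204082·0.714286=0.1458; V=0.775510+0.204082+0.145773=1.1254
k=5 load: inc=0.145773, refl=0.145773·1.000000=0.1458; V=0.979592+0.145773+0.145773=1.2711
k=6 src: inc=0.145773, refl=0.145773·0.714286=0.1041; V=1.125364+0.145773+0.104123=1.3753
k=7 load: inc=0.104123, refl=0.104123·1.000000=0.1041; V=1.271137+0.104123+0.104123=1.4794
k=8 src: inc=0.104123, refl=0.104123·0.714286=0.0744; V=1.375260+0.104123+0.074374=1.5538
k=9 load: inc=0.074374, refl=0.074374·1.000000=0.0744; V=1.479384+0.074374+0.074374=1.6281

0 0 source 0.2857
1 5 load 0.5714
2 10 source 0.7755
3 15 load 0.9796
4 20 source 1.1254
5 25 load 1.2711
6 30 source 1.3753
7 35 load 1.4794
8 40 source 1.5538
9 45 load 1.6281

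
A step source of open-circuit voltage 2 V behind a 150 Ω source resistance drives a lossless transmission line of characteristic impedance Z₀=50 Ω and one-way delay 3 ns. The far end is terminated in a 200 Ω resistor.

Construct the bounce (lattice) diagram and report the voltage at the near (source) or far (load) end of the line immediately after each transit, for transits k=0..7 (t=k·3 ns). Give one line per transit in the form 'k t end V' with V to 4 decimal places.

0 0 source 0.5000
1 3 load 0.8000
2 6 source 0.9500
3 9 load 1.0400
4 12 source 1.0850
5 15 load 1.1120
6 18 source 1.1255
7 21 load 1.1336

Γ_L=0.600000, Γ_S=0.500000; launch V₁=2·50/200=0.500000
k=0 src: V=0.5000
k=1 load: inc=0.500000, refl=0.500000·0.600000=0.3000; V=0.000000+0.500000+0.300000=0.8000
k=2 src: inc=0.300000, refl=0.300000·0.500000=0.1500; V=0.500000+0.300000+0.150000=0.9500
k=3 load: inc=0.150000, refl=0.150000·0.600000=0.0900; V=0.800000+0.150000+0.090000=1.0400
k=4 src: inc=0.090000, refl=0.090000·0.500000=0.0450; V=0.950000+0.090000+0.045000=1.0850
k=5 load: inc=0.045000, refl=0.045000·0.600000=0.0270; V=1.040000+0.045000+0.027000=1.1120
k=6 src: inc=0.027000, refl=0.027000·0.500000=0.0135; V=1.085000+0.027000+0.013500=1.1255
k=7 load: inc=0.013500, refl=0.013500·0.600000=0.0081; V=1.112000+0.013500+0.008100=1.1336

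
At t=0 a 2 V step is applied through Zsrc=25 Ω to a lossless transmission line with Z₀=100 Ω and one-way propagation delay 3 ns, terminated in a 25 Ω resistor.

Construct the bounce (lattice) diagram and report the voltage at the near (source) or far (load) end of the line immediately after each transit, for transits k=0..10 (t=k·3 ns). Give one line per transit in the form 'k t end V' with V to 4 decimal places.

Γ_L=-0.600000, Γ_S=-0.600000; launch V₁=2·100/125=1.600000
k=0 src: V=1.6000
k=1 load: inc=1.600000, refl=1.600000·-0.600000=-0.9600; V=0.000000+1.600000+-0.960000=0.6400
k=2 src: inc=-0.960000, refl=-0.960000·-0.600000=0.5760; V=1.600000+-0.960000+0.576000=1.2160
k=3 load: inc=0.576000, refl=0.576000·-0.600000=-0.3456; V=0.640000+0.576000+-0.345600=0.8704
k=4 src: inc=-0.345600, refl=-0.345600·-0.600000=0.2074; V=1.216000+-0.345600+0.207360=1.0778
k=5 load: inc=0.207360, refl=0.207360·-0.600000=-0.1244; V=0.870400+0.207360+-0.124416=0.9533
k=6 src: inc=-0.124416, refl=-0.124416·-0.600000=0.0746; V=1.077760+-0.124416+0.074650=1.0280
k=7 load: inc=0.074650, refl=0.074650·-0.600000=-0.0448; V=0.953344+0.074650+-0.044790=0.9832
k=8 src: inc=-0.044790, refl=-0.044790·-0.600000=0.0269; V=1.027994+-0.044790+0.026874=1.0101
k=9 load: inc=0.026874, refl=0.026874·-0.600000=-0.0161; V=0.983204+0.026874+-0.016124=0.9940
k=10 src: inc=-0.016124, refl=-0.016124·-0.600000=0.0097; V=1.010078+-0.016124+0.009675=1.0036

0 0 source 1.6000
1 3 load 0.6400
2 6 source 1.2160
3 9 load 0.8704
4 12 source 1.0778
5 15 load 0.9533
6 18 source 1.0280
7 21 load 0.9832
8 24 source 1.0101
9 27 load 0.9940
10 30 source 1.0036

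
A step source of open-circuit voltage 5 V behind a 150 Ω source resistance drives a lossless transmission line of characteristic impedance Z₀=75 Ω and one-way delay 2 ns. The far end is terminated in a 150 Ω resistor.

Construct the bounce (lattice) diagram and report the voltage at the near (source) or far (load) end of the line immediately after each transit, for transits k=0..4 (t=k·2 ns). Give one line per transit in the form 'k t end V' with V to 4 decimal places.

Γ_L=0.333333, Γ_S=0.333333; launch V₁=5·75/225=1.666667
k=0 src: V=1.6667
k=1 load: inc=1.666667, refl=1.666667·0.333333=0.5556; V=0.000000+1.666667+0.555556=2.2222
k=2 src: inc=0.555556, refl=0.555556·0.333333=0.1852; V=1.666667+0.555556+0.185185=2.4074
k=3 load: inc=0.185185, refl=0.185185·0.333333=0.0617; V=2.222222+0.185185+0.061728=2.4691
k=4 src: inc=0.061728, refl=0.061728·0.333333=0.0206; V=2.407407+0.061728+0.020576=2.4897

0 0 source 1.6667
1 2 load 2.2222
2 4 source 2.4074
3 6 load 2.4691
4 8 source 2.4897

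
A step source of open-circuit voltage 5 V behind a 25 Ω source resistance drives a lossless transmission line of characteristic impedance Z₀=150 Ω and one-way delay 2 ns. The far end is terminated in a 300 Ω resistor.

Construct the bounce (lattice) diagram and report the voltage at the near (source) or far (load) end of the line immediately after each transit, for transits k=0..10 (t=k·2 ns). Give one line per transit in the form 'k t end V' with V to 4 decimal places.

0 0 source 4.2857
1 2 load 5.7143
2 4 source 4.6939
3 6 load 4.3537
4 8 source 4.5967
5 10 load 4.6777
6 12 source 4.6198
7 14 load 4.6006
8 16 source 4.6143
9 18 load 4.6189
10 20 source 4.6156

Γ_L=0.333333, Γ_S=-0.714286; launch V₁=5·150/175=4.285714
k=0 src: V=4.2857
k=1 load: inc=4.285714, refl=4.285714·0.333333=1.4286; V=0.000000+4.285714+1.428571=5.7143
k=2 src: inc=1.428571, refl=1.428571·-0.714286=-1.0204; V=4.285714+1.428571+-1.020408=4.6939
k=3 load: inc=-1.020408, refl=-1.020408·0.333333=-0.3401; V=5.714286+-1.020408+-0.340136=4.3537
k=4 src: inc=-0.340136, refl=-0.340136·-0.714286=0.2430; V=4.693878+-0.340136+0.242954=4.5967
k=5 load: inc=0.242954, refl=0.242954·0.333333=0.0810; V=4.353741+0.242954+0.080985=4.6777
k=6 src: inc=0.080985, refl=0.080985·-0.714286=-0.0578; V=4.596696+0.080985+-0.057846=4.6198
k=7 load: inc=-0.057846, refl=-0.057846·0.333333=-0.0193; V=4.677681+-0.057846+-0.019282=4.6006
k=8 src: inc=-0.019282, refl=-0.019282·-0.714286=0.0138; V=4.619834+-0.019282+0.013773=4.6143
k=9 load: inc=0.013773, refl=0.013773·0.333333=0.0046; V=4.600552+0.013773+0.004591=4.6189
k=10 src: inc=0.004591, refl=0.004591·-0.714286=-0.0033; V=4.614325+0.004591+-0.003279=4.6156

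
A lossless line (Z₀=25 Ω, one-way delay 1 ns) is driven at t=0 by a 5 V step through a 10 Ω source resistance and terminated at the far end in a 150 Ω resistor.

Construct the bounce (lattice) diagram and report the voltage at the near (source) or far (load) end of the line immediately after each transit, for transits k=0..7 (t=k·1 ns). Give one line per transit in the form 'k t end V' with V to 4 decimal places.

0 0 source 3.5714
1 1 load 6.1224
2 2 source 5.0292
3 3 load 4.2482
4 4 source 4.5829
5 5 load 4.8220
6 6 source 4.7195
7 7 load 4.6463

Γ_L=0.714286, Γ_S=-0.428571; launch V₁=5·25/35=3.571429
k=0 src: V=3.5714
k=1 load: inc=3.571429, refl=3.571429·0.714286=2.5510; V=0.000000+3.571429+2.551020=6.1224
k=2 src: inc=2.551020, refl=2.551020·-0.428571=-1.0933; V=3.571429+2.551020+-1.093294=5.0292
k=3 load: inc=-1.093294, refl=-1.093294·0.714286=-0.7809; V=6.122449+-1.093294+-0.780925=4.2482
k=4 src: inc=-0.780925, refl=-0.780925·-0.428571=0.3347; V=5.029155+-0.780925+0.334682=4.5829
k=5 load: inc=0.334682, refl=0.334682·0.714286=0.2391; V=4.248230+0.334682+0.239059=4.8220
k=6 src: inc=0.239059, refl=0.239059·-0.428571=-0.1025; V=4.582912+0.239059+-0.102454=4.7195
k=7 load: inc=-0.102454, refl=-0.102454·0.714286=-0.0732; V=4.821970+-0.102454+-0.073181=4.6463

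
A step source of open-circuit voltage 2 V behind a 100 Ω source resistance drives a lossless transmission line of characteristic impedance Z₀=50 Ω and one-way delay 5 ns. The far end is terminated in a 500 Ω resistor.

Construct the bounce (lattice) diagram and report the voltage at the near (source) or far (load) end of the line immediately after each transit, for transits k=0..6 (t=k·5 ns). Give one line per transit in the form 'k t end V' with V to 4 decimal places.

Γ_L=0.818182, Γ_S=0.333333; launch V₁=2·50/150=0.666667
k=0 src: V=0.6667
k=1 load: inc=0.666667, refl=0.666667·0.818182=0.5455; V=0.000000+0.666667+0.545455=1.2121
k=2 src: inc=0.545455, refl=0.545455·0.333333=0.1818; V=0.666667+0.545455+0.181818=1.3939
k=3 load: inc=0.181818, refl=0.181818·0.818182=0.1488; V=1.212121+0.181818+0.148760=1.5427
k=4 src: inc=0.148760, refl=0.148760·0.333333=0.0496; V=1.393939+0.148760+0.049587=1.5923
k=5 load: inc=0.049587, refl=0.049587·0.818182=0.0406; V=1.542700+0.049587+0.040571=1.6329
k=6 src: inc=0.040571, refl=0.040571·0.333333=0.0135; V=1.592287+0.040571+0.013524=1.6464

0 0 source 0.6667
1 5 load 1.2121
2 10 source 1.3939
3 15 load 1.5427
4 20 source 1.5923
5 25 load 1.6329
6 30 source 1.6464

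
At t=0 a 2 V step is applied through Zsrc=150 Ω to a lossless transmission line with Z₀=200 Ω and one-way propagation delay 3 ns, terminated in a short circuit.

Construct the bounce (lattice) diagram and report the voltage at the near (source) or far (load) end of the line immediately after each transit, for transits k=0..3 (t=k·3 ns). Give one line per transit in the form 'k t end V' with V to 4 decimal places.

Γ_L=-1.000000, Γ_S=-0.142857; launch V₁=2·200/350=1.142857
k=0 src: V=1.1429
k=1 load: inc=1.142857, refl=1.142857·-1.000000=-1.1429; V=0.000000+1.142857+-1.142857=0.0000
k=2 src: inc=-1.142857, refl=-1.142857·-0.142857=0.1633; V=1.142857+-1.142857+0.163265=0.1633
k=3 load: inc=0.163265, refl=0.163265·-1.000000=-0.1633; V=0.000000+0.163265+-0.163265=0.0000

0 0 source 1.1429
1 3 load 0.0000
2 6 source 0.1633
3 9 load 0.0000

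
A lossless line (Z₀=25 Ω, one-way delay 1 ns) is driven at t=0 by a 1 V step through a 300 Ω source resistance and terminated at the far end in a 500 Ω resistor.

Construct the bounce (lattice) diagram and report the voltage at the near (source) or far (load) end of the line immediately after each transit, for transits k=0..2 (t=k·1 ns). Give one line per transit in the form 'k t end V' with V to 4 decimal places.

0 0 source 0.0769
1 1 load 0.1465
2 2 source 0.2054

Γ_L=0.904762, Γ_S=0.846154; launch V₁=1·25/325=0.076923
k=0 src: V=0.0769
k=1 load: inc=0.076923, refl=0.076923·0.904762=0.0696; V=0.000000+0.076923+0.069597=0.1465
k=2 src: inc=0.069597, refl=0.069597·0.846154=0.0589; V=0.076923+0.069597+0.058890=0.2054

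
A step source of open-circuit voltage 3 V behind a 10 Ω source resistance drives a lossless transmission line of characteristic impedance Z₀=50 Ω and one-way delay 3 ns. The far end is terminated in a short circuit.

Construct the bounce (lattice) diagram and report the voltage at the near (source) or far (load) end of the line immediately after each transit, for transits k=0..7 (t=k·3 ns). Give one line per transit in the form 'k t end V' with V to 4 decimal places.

0 0 source 2.5000
1 3 load 0.0000
2 6 source 1.6667
3 9 load 0.0000
4 12 source 1.1111
5 15 load 0.0000
6 18 source 0.7407
7 21 load 0.0000

Γ_L=-1.000000, Γ_S=-0.666667; launch V₁=3·50/60=2.500000
k=0 src: V=2.5000
k=1 load: inc=2.500000, refl=2.500000·-1.000000=-2.5000; V=0.000000+2.500000+-2.500000=0.0000
k=2 src: inc=-2.500000, refl=-2.500000·-0.666667=1.6667; V=2.500000+-2.500000+1.666667=1.6667
k=3 load: inc=1.666667, refl=1.666667·-1.000000=-1.6667; V=0.000000+1.666667+-1.666667=0.0000
k=4 src: inc=-1.666667, refl=-1.666667·-0.666667=1.1111; V=1.666667+-1.666667+1.111111=1.1111
k=5 load: inc=1.111111, refl=1.111111·-1.000000=-1.1111; V=0.000000+1.111111+-1.111111=0.0000
k=6 src: inc=-1.111111, refl=-1.111111·-0.666667=0.7407; V=1.111111+-1.111111+0.740741=0.7407
k=7 load: inc=0.740741, refl=0.740741·-1.000000=-0.7407; V=0.000000+0.740741+-0.740741=0.0000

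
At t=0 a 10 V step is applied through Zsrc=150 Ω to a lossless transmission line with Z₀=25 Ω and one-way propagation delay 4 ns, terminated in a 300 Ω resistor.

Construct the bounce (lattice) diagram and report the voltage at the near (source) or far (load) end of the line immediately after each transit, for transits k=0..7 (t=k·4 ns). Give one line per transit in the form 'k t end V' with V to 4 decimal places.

Γ_L=0.846154, Γ_S=0.714286; launch V₁=10·25/175=1.428571
k=0 src: V=1.4286
k=1 load: inc=1.428571, refl=1.428571·0.846154=1.2088; V=0.000000+1.428571+1.208791=2.6374
k=2 src: inc=1.208791, refl=1.208791·0.714286=0.8634; V=1.428571+1.208791+0.863422=3.5008
k=3 load: inc=0.863422, refl=0.863422·0.846154=0.7306; V=2.637363+0.863422+0.730588=4.2314
k=4 src: inc=0.730588, refl=0.730588·0.714286=0.5218; V=3.500785+0.730588+0.521849=4.7532
k=5 load: inc=0.521849, refl=0.521849·0.846154=0.4416; V=4.231373+0.521849+0.441564=5.1948
k=6 src: inc=0.441564, refl=0.441564·0.714286=0.3154; V=4.753222+0.441564+0.315403=5.5102
k=7 load: inc=0.315403, refl=0.315403·0.846154=0.2669; V=5.194786+0.315403+0.266879=5.7771

0 0 source 1.4286
1 4 load 2.6374
2 8 source 3.5008
3 12 load 4.2314
4 16 source 4.7532
5 20 load 5.1948
6 24 source 5.5102
7 28 load 5.7771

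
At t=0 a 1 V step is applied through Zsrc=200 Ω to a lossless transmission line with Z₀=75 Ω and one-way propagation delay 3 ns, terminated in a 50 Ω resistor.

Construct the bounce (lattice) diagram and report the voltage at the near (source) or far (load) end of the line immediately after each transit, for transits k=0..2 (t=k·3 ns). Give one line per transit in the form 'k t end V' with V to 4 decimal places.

0 0 source 0.2727
1 3 load 0.2182
2 6 source 0.1934

Γ_L=-0.200000, Γ_S=0.454545; launch V₁=1·75/275=0.272727
k=0 src: V=0.2727
k=1 load: inc=0.272727, refl=0.272727·-0.200000=-0.0545; V=0.000000+0.272727+-0.054545=0.2182
k=2 src: inc=-0.054545, refl=-0.054545·0.454545=-0.0248; V=0.272727+-0.054545+-0.024793=0.1934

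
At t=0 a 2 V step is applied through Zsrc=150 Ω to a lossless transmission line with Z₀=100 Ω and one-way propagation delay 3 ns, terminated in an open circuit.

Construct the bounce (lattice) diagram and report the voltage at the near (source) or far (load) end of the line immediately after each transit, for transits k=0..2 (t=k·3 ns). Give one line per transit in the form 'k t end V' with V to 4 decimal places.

0 0 source 0.8000
1 3 load 1.6000
2 6 source 1.7600

Γ_L=1.000000, Γ_S=0.200000; launch V₁=2·100/250=0.800000
k=0 src: V=0.8000
k=1 load: inc=0.800000, refl=0.800000·1.000000=0.8000; V=0.000000+0.800000+0.800000=1.6000
k=2 src: inc=0.800000, refl=0.800000·0.200000=0.1600; V=0.800000+0.800000+0.160000=1.7600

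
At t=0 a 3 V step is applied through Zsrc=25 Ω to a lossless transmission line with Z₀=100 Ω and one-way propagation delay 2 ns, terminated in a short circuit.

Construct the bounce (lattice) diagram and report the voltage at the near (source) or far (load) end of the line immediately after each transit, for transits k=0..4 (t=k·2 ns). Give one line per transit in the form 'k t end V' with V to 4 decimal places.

Γ_L=-1.000000, Γ_S=-0.600000; launch V₁=3·100/125=2.400000
k=0 src: V=2.4000
k=1 load: inc=2.400000, refl=2.400000·-1.000000=-2.4000; V=0.000000+2.400000+-2.400000=0.0000
k=2 src: inc=-2.400000, refl=-2.400000·-0.600000=1.4400; V=2.400000+-2.400000+1.440000=1.4400
k=3 load: inc=1.440000, refl=1.440000·-1.000000=-1.4400; V=0.000000+1.440000+-1.440000=0.0000
k=4 src: inc=-1.440000, refl=-1.440000·-0.600000=0.8640; V=1.440000+-1.440000+0.864000=0.8640

0 0 source 2.4000
1 2 load 0.0000
2 4 source 1.4400
3 6 load 0.0000
4 8 source 0.8640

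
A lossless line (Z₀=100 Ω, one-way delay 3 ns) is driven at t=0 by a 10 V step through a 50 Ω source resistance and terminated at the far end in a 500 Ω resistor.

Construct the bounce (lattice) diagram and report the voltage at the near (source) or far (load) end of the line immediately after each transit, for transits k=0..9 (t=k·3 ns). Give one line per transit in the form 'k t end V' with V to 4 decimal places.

Γ_L=0.666667, Γ_S=-0.333333; launch V₁=10·100/150=6.666667
k=0 src: V=6.6667
k=1 load: inc=6.666667, refl=6.666667·0.666667=4.4444; V=0.000000+6.666667+4.444444=11.1111
k=2 src: inc=4.444444, refl=4.444444·-0.333333=-1.4815; V=6.666667+4.444444+-1.481481=9.6296
k=3 load: inc=-1.481481, refl=-1.481481·0.666667=-0.9877; V=11.111111+-1.481481+-0.987654=8.6420
k=4 src: inc=-0.987654, refl=-0.987654·-0.333333=0.3292; V=9.629630+-0.987654+0.329218=8.9712
k=5 load: inc=0.329218, refl=0.329218·0.666667=0.2195; V=8.641975+0.329218+0.219479=9.1907
k=6 src: inc=0.219479, refl=0.219479·-0.333333=-0.0732; V=8.971193+0.219479+-0.073160=9.1175
k=7 load: inc=-0.073160, refl=-0.073160·0.666667=-0.0488; V=9.190672+-0.073160+-0.048773=9.0687
k=8 src: inc=-0.048773, refl=-0.048773·-0.333333=0.0163; V=9.117513+-0.048773+0.016258=9.0850
k=9 load: inc=0.016258, refl=0.016258·0.666667=0.0108; V=9.068740+0.016258+0.010838=9.0958

0 0 source 6.6667
1 3 load 11.1111
2 6 source 9.6296
3 9 load 8.6420
4 12 source 8.9712
5 15 load 9.1907
6 18 source 9.1175
7 21 load 9.0687
8 24 source 9.0850
9 27 load 9.0958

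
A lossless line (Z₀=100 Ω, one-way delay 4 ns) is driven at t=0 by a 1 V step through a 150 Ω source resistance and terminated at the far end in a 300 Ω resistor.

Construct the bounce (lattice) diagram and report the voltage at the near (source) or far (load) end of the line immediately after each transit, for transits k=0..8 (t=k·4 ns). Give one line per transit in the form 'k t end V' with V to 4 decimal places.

Γ_L=0.500000, Γ_S=0.200000; launch V₁=1·100/250=0.400000
k=0 src: V=0.4000
k=1 load: inc=0.400000, refl=0.400000·0.500000=0.2000; V=0.000000+0.400000+0.200000=0.6000
k=2 src: inc=0.200000, refl=0.200000·0.200000=0.0400; V=0.400000+0.200000+0.040000=0.6400
k=3 load: inc=0.040000, refl=0.040000·0.500000=0.0200; V=0.600000+0.040000+0.020000=0.6600
k=4 src: inc=0.020000, refl=0.020000·0.200000=0.0040; V=0.640000+0.020000+0.004000=0.6640
k=5 load: inc=0.004000, refl=0.004000·0.500000=0.0020; V=0.660000+0.004000+0.002000=0.6660
k=6 src: inc=0.002000, refl=0.002000·0.200000=0.0004; V=0.664000+0.002000+0.000400=0.6664
k=7 load: inc=0.000400, refl=0.000400·0.500000=0.0002; V=0.666000+0.000400+0.000200=0.6666
k=8 src: inc=0.000200, refl=0.000200·0.200000=0.0000; V=0.666400+0.000200+0.000040=0.6666

0 0 source 0.4000
1 4 load 0.6000
2 8 source 0.6400
3 12 load 0.6600
4 16 source 0.6640
5 20 load 0.6660
6 24 source 0.6664
7 28 load 0.6666
8 32 source 0.6666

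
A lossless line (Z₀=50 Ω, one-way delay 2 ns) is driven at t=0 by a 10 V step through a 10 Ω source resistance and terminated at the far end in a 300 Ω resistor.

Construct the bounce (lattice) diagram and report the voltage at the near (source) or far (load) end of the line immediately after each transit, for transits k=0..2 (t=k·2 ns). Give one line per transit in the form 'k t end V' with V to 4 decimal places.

0 0 source 8.3333
1 2 load 14.2857
2 4 source 10.3175

Γ_L=0.714286, Γ_S=-0.666667; launch V₁=10·50/60=8.333333
k=0 src: V=8.3333
k=1 load: inc=8.333333, refl=8.333333·0.714286=5.9524; V=0.000000+8.333333+5.952381=14.2857
k=2 src: inc=5.952381, refl=5.952381·-0.666667=-3.9683; V=8.333333+5.952381+-3.968254=10.3175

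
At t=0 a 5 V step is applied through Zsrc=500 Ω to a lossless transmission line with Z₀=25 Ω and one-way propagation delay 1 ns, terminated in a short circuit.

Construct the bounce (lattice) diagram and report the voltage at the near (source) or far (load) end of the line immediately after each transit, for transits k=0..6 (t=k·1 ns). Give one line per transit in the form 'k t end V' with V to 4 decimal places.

0 0 source 0.2381
1 1 load 0.0000
2 2 source -0.2154
3 3 load 0.0000
4 4 source 0.1949
5 5 load 0.0000
6 6 source -0.1763

Γ_L=-1.000000, Γ_S=0.904762; launch V₁=5·25/525=0.238095
k=0 src: V=0.2381
k=1 load: inc=0.238095, refl=0.238095·-1.000000=-0.2381; V=0.000000+0.238095+-0.238095=0.0000
k=2 src: inc=-0.238095, refl=-0.238095·0.904762=-0.2154; V=0.238095+-0.238095+-0.215420=-0.2154
k=3 load: inc=-0.215420, refl=-0.215420·-1.000000=0.2154; V=0.000000+-0.215420+0.215420=0.0000
k=4 src: inc=0.215420, refl=0.215420·0.904762=0.1949; V=-0.215420+0.215420+0.194903=0.1949
k=5 load: inc=0.194903, refl=0.194903·-1.000000=-0.1949; V=0.000000+0.194903+-0.194903=0.0000
k=6 src: inc=-0.194903, refl=-0.194903·0.904762=-0.1763; V=0.194903+-0.194903+-0.176341=-0.1763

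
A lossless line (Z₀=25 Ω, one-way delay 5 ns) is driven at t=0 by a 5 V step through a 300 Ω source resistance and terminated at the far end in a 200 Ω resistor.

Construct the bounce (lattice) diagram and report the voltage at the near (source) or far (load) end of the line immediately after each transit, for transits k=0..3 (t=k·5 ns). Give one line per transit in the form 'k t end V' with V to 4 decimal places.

0 0 source 0.3846
1 5 load 0.6838
2 10 source 0.9369
3 15 load 1.1338

Γ_L=0.777778, Γ_S=0.846154; launch V₁=5·25/325=0.384615
k=0 src: V=0.3846
k=1 load: inc=0.384615, refl=0.384615·0.777778=0.2991; V=0.000000+0.384615+0.299145=0.6838
k=2 src: inc=0.299145, refl=0.299145·0.846154=0.2531; V=0.384615+0.299145+0.253123=0.9369
k=3 load: inc=0.253123, refl=0.253123·0.777778=0.1969; V=0.683761+0.253123+0.196873=1.1338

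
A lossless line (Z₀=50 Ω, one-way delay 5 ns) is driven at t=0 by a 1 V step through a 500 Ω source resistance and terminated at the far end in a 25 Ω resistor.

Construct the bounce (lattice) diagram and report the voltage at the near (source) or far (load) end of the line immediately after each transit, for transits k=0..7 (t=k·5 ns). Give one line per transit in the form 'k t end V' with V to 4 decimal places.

Γ_L=-0.333333, Γ_S=0.818182; launch V₁=1·50/550=0.090909
k=0 src: V=0.0909
k=1 load: inc=0.090909, refl=0.090909·-0.333333=-0.0303; V=0.000000+0.090909+-0.030303=0.0606
k=2 src: inc=-0.030303, refl=-0.030303·0.818182=-0.0248; V=0.090909+-0.030303+-0.024793=0.0358
k=3 load: inc=-0.024793, refl=-0.024793·-0.333333=0.0083; V=0.060606+-0.024793+0.008264=0.0441
k=4 src: inc=0.008264, refl=0.008264·0.818182=0.0068; V=0.035813+0.008264+0.006762=0.0508
k=5 load: inc=0.006762, refl=0.006762·-0.333333=-0.0023; V=0.044077+0.006762+-0.002254=0.0486
k=6 src: inc=-0.002254, refl=-0.002254·0.818182=-0.0018; V=0.050839+-0.002254+-0.001844=0.0467
k=7 load: inc=-0.001844, refl=-0.001844·-0.333333=0.0006; V=0.048585+-0.001844+0.000615=0.0474

0 0 source 0.0909
1 5 load 0.0606
2 10 source 0.0358
3 15 load 0.0441
4 20 source 0.0508
5 25 load 0.0486
6 30 source 0.0467
7 35 load 0.0474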